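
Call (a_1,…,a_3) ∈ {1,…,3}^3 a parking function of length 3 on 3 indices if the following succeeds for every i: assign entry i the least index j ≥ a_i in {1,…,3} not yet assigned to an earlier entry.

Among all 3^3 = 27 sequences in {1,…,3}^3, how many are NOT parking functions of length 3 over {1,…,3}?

Count = 1·4^2 = 1 · 16 = 16 (Konheim–Weiss)
E.g. (3,3,1) → sorted (1,3,3): b_2=3>2, not a PF.
3^3 − 16 = 27 − 16 = 11

11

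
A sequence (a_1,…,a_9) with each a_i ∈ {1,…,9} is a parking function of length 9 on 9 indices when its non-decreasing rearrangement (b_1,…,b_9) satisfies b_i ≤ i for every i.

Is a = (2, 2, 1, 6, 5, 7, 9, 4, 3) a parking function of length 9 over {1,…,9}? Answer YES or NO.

YES

Sorted: b = (1, 2, 2, 3, 4, 5, 6, 7, 9).
  b_1=1 ≤ 1
  b_2=2 ≤ 2
  b_3=2 ≤ 3
  b_4=3 ≤ 4
  b_5=4 ≤ 5
  b_6=5 ≤ 6
  b_7=6 ≤ 7
  b_8=7 ≤ 8
  b_9=9 ≤ 9
All bounds hold ⇒ YES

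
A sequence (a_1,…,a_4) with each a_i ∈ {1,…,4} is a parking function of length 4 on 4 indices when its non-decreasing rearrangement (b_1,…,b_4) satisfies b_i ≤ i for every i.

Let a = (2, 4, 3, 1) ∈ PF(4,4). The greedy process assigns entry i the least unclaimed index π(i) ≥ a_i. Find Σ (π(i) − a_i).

0

Σπ = 10 ({1..4} each once); Σa = 2+4+3+1 = 10; disp = 10−10 = 0.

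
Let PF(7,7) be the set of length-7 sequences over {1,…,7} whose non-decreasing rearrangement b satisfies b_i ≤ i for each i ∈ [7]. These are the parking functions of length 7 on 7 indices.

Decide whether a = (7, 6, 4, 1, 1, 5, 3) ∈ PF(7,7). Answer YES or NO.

Sorted: b = (1, 1, 3, 4, 5, 6, 7).
  b_1=1 ≤ 1
  b_2=1 ≤ 2
  b_3=3 ≤ 3
  b_4=4 ≤ 4
  b_5=5 ≤ 5
  b_6=6 ≤ 6
  b_7=7 ≤ 7
All bounds hold ⇒ YES

YES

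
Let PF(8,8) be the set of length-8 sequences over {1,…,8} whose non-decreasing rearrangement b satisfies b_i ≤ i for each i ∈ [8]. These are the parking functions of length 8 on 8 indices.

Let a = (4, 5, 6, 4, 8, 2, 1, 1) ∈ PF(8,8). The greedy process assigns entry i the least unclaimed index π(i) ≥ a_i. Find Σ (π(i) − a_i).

5

Σπ(i) = 1+…+8 = 36; Σa = 4+5+6+4+8+2+1+1 = 31; disp = 36−31 = 5.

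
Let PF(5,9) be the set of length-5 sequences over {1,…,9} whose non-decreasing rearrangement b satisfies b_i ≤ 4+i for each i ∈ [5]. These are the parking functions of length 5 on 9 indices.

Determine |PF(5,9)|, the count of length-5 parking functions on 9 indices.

|PF(5,9)| = (9+1−5)·(9+1)^{5−1} = 5×10000 = 50000 (Pollak)
One tuple (1,2,2,2,2) → sorted (1,2,2,2,2): b_i ≤ 4+i ∀i, a PF.

50000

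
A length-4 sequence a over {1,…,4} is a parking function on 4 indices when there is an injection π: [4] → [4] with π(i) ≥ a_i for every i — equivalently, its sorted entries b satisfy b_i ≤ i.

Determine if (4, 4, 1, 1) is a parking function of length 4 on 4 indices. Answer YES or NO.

NO

Sorted: b = (1, 1, 4, 4).
  b_1=1 ≤ 1
  b_2=1 ≤ 2
  b_3=4 > 3
  fails at i=3 ⇒ NO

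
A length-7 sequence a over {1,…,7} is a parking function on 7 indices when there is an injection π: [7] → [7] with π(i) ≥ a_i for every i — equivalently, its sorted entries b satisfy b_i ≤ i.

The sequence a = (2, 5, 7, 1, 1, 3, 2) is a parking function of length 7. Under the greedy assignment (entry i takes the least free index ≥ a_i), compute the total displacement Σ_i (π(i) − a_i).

7

Σπ = 7·8/2 = 28 (π permutes [7]); Σa = 2+5+7+1+1+3+2 = 21; disp = 28−21 = 7.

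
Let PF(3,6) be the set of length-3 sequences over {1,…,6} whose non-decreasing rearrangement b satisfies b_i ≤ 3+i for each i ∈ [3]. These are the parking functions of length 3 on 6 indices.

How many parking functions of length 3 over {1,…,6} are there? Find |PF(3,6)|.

196

|PF(3,6)| = (6+1−3)·(6+1)^{3−1} = 4×49 = 196 [KW]
E.g. (3,5,5) → sorted (3,5,5): b_i ≤ 3+i ∀i, a PF.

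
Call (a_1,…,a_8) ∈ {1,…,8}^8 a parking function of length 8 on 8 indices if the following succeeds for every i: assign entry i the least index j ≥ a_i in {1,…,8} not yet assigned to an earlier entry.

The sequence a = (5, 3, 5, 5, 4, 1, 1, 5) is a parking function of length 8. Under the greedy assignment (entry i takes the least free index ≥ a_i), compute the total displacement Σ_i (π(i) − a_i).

Σπ(i) = 1+…+8 = 36; Σa = 5+3+5+5+4+1+1+5 = 29; disp = 36−29 = 7.

7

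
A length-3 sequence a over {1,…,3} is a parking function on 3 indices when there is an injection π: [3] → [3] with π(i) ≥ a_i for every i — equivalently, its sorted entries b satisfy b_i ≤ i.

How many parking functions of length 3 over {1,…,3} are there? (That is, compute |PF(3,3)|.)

#PF = (3−3+1)·(3+1)^(3−1) = 1·16 = 16
E.g. (3,1,1) → sorted (1,1,3): b_i ≤ i ∀i, a PF.

16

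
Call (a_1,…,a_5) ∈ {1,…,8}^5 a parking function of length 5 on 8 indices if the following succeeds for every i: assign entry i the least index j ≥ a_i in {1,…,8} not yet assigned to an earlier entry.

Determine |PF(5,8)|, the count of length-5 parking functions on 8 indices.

26244

|PF| = (9−5)·9^(5−1) = 4 · 6561 = 26244
Example (5,2,2,2,7) → sorted (2,2,2,5,7): b_i ≤ 3+i ∀i, a PF.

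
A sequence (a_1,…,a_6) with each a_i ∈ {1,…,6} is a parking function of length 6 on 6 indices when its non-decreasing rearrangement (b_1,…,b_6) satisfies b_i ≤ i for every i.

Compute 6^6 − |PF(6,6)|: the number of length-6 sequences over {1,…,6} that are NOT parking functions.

29849

#PF = (7−6)·7^(6−1) = 1×16807 = 16807
Example (3,1,6,6,4,2) → sorted (1,2,3,4,6,6): b_5=6>5, not a PF.
6^6 − 16807 = 46656 − 16807 = 29849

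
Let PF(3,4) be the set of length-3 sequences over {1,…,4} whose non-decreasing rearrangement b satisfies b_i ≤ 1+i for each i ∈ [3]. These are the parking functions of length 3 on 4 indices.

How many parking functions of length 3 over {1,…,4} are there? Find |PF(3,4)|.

50

|PF| = (4+1−3)·(4+1)^{3−1} = 2 · 25 = 50 (Konheim–Weiss)
Check (2,1,1) → sorted (1,1,2): b_i ≤ 1+i ∀i, a PF.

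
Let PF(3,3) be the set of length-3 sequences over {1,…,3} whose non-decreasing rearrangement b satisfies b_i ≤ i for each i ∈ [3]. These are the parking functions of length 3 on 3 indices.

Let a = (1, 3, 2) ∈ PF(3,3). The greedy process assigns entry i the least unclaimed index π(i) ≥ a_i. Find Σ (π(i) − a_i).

0

Σπ = 6 ({1..3} each once); Σa = 1+3+2 = 6; disp = 6−6 = 0.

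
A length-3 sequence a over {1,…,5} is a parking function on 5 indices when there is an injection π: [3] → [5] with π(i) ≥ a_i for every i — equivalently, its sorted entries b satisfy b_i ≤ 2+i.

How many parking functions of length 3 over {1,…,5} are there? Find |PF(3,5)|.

Count = 3·6^2 = 3·36 = 108 (Pollak)
One tuple (2,5,2) → sorted (2,2,5): b_i ≤ 2+i ∀i, a PF.

108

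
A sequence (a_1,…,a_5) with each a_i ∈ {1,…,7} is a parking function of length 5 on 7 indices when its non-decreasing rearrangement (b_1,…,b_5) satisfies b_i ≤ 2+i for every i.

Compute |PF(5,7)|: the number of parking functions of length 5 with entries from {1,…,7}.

|PF| = (7−5+1)·(7+1)^(5−1) = 3×4096 = 12288 (Konheim–Weiss)
One tuple (2,1,1,1,5) → sorted (1,1,1,2,5): b_i ≤ 2+i ∀i, a PF.

12288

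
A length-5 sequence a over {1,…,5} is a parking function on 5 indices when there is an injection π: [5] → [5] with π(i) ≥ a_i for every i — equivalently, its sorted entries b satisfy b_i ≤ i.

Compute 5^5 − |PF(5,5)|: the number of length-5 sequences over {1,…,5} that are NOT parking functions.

1829

|PF| = (5+1−5)·(5+1)^{5−1} = 1·1296 = 1296 (Pollak)
Check (5,2,3,5,4) → sorted (2,3,4,5,5): b_1=2>1, not a PF.
Total 3125; non-PF = 3125−1296 = 1829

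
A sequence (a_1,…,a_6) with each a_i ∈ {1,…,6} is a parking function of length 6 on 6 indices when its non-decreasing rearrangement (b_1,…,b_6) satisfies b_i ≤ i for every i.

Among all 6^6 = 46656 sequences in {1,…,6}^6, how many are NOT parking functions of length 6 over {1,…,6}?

#PF = (7−6)·7^(6−1) = 1 · 16807 = 16807 (Pollak)
E.g. (2,5,6,4,5,3) → sorted (2,3,4,5,5,6): b_1=2>1, not a PF.
6^6 − 16807 = 46656 − 16807 = 29849

29849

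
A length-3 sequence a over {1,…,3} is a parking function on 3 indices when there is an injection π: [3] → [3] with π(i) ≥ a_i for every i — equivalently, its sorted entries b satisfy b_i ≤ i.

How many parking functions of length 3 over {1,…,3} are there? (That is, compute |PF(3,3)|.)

Count = (3−3+1)·(3+1)^(3−1) = 1 · 16 = 16 (Pollak)
Check (1,3,1) → sorted (1,1,3): b_i ≤ i ∀i, a PF.

16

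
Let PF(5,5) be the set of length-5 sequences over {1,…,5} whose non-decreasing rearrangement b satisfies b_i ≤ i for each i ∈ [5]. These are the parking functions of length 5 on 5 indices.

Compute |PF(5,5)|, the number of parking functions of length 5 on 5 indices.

1296

|PF| = (5+1−5)·(5+1)^{5−1} = 1 · 1296 = 1296 (Konheim–Weiss)
Example (4,1,2,2,3) → sorted (1,2,2,3,4): b_i ≤ i ∀i, a PF.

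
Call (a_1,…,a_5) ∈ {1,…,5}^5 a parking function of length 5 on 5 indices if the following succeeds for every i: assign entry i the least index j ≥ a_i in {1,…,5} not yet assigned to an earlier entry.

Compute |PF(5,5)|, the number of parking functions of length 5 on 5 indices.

1296

|PF| = 1·6^4 = 1·1296 = 1296
Check (1,2,2,1,2) → sorted (1,1,2,2,2): b_i ≤ i ∀i, a PF.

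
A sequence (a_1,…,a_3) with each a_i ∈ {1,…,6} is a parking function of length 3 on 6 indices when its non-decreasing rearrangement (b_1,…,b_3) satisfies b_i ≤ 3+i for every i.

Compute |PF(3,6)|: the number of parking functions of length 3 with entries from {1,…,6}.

196

#PF = (6−3+1)·(6+1)^(3−1) = 4×49 = 196 (Konheim–Weiss)
Check (5,4,1) → sorted (1,4,5): b_i ≤ 3+i ∀i, a PF.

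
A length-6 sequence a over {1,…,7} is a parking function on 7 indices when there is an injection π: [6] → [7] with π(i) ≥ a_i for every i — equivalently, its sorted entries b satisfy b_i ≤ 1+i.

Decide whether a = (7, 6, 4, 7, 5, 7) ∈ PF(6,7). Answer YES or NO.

Order a: b = (4, 5, 6, 7, 7, 7).
  b_1=4 > 2
  fails at i=1 ⇒ NO

NO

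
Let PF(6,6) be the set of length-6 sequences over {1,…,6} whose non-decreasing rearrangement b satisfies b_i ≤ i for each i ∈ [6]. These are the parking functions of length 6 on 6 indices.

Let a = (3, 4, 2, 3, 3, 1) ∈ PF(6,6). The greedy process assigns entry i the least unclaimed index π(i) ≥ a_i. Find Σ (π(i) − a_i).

5

Σπ = 6·7/2 = 21 (π permutes [6]); Σa = 3+4+2+3+3+1 = 16; disp = 21−16 = 5.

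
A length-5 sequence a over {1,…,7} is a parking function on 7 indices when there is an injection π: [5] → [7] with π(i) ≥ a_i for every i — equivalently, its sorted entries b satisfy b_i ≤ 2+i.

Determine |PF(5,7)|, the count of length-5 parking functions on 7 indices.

|PF| = (8−5)·8^(5−1) = 3×4096 = 12288 [KW]
Example (2,2,7,3,4) → sorted (2,2,3,4,7): b_i ≤ 2+i ∀i, a PF.

12288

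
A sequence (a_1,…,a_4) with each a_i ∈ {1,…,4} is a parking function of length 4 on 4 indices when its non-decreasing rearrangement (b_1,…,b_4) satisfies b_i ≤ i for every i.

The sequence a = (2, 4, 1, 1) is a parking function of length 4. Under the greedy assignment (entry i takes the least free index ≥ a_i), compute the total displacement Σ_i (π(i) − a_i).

Σπ = 10 ({1..4} each once); Σa = 2+4+1+1 = 8; disp = 10−8 = 2.

2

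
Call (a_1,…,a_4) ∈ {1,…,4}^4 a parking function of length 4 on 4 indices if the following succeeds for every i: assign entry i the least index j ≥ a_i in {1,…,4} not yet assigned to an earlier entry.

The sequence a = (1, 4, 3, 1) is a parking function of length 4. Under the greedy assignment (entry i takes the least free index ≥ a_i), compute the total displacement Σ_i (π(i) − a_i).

1

Σπ(i) = 1+…+4 = 10; Σa = 1+4+3+1 = 9; disp = 10−9 = 1.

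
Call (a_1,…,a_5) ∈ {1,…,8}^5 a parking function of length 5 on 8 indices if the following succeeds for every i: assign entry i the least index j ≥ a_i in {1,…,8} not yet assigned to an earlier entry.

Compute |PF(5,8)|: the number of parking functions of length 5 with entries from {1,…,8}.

|PF| = (8−5+1)·(8+1)^(5−1) = 4×6561 = 26244 (Pollak)
Example (5,8,2,2,4) → sorted (2,2,4,5,8): b_i ≤ 3+i ∀i, a PF.

26244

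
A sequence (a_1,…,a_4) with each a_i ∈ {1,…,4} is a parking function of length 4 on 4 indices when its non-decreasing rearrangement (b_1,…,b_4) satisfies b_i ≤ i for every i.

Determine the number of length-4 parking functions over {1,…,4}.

125

#PF = (5−4)·5^(4−1) = 1·125 = 125 (Konheim–Weiss)
Check (1,1,4,2) → sorted (1,1,2,4): b_i ≤ i ∀i, a PF.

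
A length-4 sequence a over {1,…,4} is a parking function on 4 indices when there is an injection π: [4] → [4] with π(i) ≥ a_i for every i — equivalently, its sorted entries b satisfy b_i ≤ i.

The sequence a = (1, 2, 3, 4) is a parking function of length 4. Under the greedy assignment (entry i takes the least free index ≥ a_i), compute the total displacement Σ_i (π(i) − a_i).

Σπ = 10 ({1..4} each once); Σa = 1+2+3+4 = 10; disp = 10−10 = 0.

0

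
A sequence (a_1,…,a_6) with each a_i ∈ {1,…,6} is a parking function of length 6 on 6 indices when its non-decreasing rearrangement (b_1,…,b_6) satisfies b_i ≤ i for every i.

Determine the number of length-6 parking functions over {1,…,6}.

16807

Count = (7−6)·7^(6−1) = 1×16807 = 16807
One tuple (1,1,1,6,2,4) → sorted (1,1,1,2,4,6): b_i ≤ i ∀i, a PF.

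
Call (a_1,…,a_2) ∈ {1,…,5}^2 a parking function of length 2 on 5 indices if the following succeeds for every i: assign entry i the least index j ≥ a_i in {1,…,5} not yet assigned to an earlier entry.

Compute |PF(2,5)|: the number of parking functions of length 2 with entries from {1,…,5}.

24

Count = (5+1−2)·(5+1)^{2−1} = 4·6 = 24 (Pollak)
Example (2,3) → sorted (2,3): b_i ≤ 3+i ∀i, a PF.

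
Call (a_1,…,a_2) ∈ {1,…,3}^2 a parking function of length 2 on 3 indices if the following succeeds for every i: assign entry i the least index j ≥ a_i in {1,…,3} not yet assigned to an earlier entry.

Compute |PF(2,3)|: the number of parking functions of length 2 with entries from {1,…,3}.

#PF = (3−2+1)·(3+1)^(2−1) = 2×4 = 8 (Konheim–Weiss)
One tuple (1,3) → sorted (1,3): b_i ≤ 1+i ∀i, a PF.

8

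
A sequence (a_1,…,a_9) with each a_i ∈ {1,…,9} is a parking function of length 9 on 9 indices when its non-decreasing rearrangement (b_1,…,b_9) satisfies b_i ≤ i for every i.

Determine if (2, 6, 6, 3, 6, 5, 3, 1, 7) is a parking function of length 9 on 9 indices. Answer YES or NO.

YES

Order a: b = (1, 2, 3, 3, 5, 6, 6, 6, 7).
  b_1=1 ≤ 1
  b_2=2 ≤ 2
  b_3=3 ≤ 3
  b_4=3 ≤ 4
  b_5=5 ≤ 5
  b_6=6 ≤ 6
  b_7=6 ≤ 7
  b_8=6 ≤ 8
  b_9=7 ≤ 9
All bounds hold ⇒ YES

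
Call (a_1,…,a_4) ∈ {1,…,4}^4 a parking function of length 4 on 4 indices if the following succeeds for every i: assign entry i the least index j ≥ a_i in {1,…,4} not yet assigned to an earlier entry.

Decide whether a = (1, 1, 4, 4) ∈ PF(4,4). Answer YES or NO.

Order a: b = (1, 1, 4, 4).
  b_1=1 ≤ 1
  b_2=1 ≤ 2
  b_3=4 > 3
  fails at i=3 ⇒ NO

NO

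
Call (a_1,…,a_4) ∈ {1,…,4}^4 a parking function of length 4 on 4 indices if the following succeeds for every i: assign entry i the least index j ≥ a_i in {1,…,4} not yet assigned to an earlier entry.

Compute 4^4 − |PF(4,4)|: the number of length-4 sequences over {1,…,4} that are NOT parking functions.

131

|PF(4,4)| = 1·5^3 = 1·125 = 125 (Konheim–Weiss)
Example (4,2,4,2) → sorted (2,2,4,4): b_1=2>1, not a PF.
Total 256; non-PF = 256−125 = 131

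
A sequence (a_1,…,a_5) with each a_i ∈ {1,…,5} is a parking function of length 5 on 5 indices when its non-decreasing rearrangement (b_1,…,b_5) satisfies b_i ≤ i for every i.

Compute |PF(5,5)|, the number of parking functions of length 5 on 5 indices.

Count = (6−5)·6^(5−1) = 1×1296 = 1296 (Konheim–Weiss)
One tuple (3,1,3,5,1) → sorted (1,1,3,3,5): b_i ≤ i ∀i, a PF.

1296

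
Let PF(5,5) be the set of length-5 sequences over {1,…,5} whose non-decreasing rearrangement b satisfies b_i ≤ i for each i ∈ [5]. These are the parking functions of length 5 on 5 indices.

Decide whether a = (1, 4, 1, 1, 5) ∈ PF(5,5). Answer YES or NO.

YES

Order a: b = (1, 1, 1, 4, 5).
  b_1=1 ≤ 1
  b_2=1 ≤ 2
  b_3=1 ≤ 3
  b_4=4 ≤ 4
  b_5=5 ≤ 5
All bounds hold ⇒ YES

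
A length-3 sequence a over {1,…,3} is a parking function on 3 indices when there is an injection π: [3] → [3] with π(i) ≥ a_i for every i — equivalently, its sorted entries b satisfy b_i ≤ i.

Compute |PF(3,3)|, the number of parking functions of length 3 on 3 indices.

16

|PF| = 1·4^2 = 1×16 = 16 (Konheim–Weiss)
One tuple (2,2,1) → sorted (1,2,2): b_i ≤ i ∀i, a PF.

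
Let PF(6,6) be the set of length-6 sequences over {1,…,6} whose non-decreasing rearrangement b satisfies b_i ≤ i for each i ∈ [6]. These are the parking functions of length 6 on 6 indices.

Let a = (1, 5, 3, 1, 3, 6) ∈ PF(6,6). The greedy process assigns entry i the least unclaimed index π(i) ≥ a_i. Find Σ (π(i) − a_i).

2

Σπ(i) = 1+…+6 = 21; Σa = 1+5+3+1+3+6 = 19; disp = 21−19 = 2.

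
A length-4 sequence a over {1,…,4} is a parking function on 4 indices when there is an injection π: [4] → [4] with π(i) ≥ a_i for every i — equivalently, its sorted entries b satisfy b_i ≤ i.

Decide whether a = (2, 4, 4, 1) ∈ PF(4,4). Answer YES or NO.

Order a: b = (1, 2, 4, 4).
  b_1=1 ≤ 1
  b_2=2 ≤ 2
  b_3=4 > 3
  fails at i=3 ⇒ NO

NO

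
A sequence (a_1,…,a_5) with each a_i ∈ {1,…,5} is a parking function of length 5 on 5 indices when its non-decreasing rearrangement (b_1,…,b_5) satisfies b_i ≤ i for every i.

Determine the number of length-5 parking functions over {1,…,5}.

1296

|PF(5,5)| = (5+1−5)·(5+1)^{5−1} = 1×1296 = 1296 (Konheim–Weiss)
Example (4,2,4,1,1) → sorted (1,1,2,4,4): b_i ≤ i ∀i, a PF.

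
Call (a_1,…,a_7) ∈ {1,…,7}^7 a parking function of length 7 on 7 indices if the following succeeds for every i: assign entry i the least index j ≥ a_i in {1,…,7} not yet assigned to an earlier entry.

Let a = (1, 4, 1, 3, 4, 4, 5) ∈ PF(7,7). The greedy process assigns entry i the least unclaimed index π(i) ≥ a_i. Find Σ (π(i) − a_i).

6

Σπ = 28 ({1..7} each once); Σa = 1+4+1+3+4+4+5 = 22; disp = 28−22 = 6.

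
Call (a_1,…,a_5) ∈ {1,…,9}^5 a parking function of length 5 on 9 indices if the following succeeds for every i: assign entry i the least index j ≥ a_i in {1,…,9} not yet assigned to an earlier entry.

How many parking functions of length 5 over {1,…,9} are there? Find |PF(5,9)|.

50000

|PF| = (9−5+1)·(9+1)^(5−1) = 5·10000 = 50000 (Konheim–Weiss)
One tuple (9,6,7,1,1) → sorted (1,1,6,7,9): b_i ≤ 4+i ∀i, a PF.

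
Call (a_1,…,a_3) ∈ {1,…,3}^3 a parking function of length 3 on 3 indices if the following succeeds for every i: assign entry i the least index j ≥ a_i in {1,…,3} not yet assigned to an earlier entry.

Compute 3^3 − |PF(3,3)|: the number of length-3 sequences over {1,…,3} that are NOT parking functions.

11

|PF| = 1·4^2 = 1×16 = 16 (Pollak)
Check (3,3,2) → sorted (2,3,3): b_1=2>1, not a PF.
3^3 − 16 = 27 − 16 = 11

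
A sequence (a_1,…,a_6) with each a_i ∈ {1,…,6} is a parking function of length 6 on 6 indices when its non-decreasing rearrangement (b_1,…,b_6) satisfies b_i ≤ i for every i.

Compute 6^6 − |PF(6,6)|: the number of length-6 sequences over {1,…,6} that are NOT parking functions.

29849

Count = 1·7^5 = 1×16807 = 16807 (Pollak)
Example (6,1,6,4,4,4) → sorted (1,4,4,4,6,6): b_2=4>2, not a PF.
So 46656 − 16807 = 29849 fail.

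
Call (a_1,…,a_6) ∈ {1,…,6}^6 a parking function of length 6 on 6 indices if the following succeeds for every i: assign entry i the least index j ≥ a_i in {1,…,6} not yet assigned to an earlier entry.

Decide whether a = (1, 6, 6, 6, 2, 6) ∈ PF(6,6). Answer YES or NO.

NO

Rearranged: b = (1, 2, 6, 6, 6, 6).
  b_1=1 ≤ 1
  b_2=2 ≤ 2
  b_3=6 > 3
  fails at i=3 ⇒ NO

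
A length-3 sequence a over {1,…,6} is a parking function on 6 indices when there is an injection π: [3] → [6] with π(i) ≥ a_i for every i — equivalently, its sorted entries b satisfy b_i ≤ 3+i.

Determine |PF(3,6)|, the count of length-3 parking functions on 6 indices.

|PF(3,6)| = (7−3)·7^(3−1) = 4×49 = 196 [KW]
Check (2,4,5) → sorted (2,4,5): b_i ≤ 3+i ∀i, a PF.

196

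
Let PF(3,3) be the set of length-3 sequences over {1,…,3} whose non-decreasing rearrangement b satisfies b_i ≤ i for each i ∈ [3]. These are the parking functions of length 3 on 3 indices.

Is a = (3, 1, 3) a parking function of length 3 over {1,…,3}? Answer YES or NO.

Order a: b = (1, 3, 3).
  b_1=1 ≤ 1
  b_2=3 > 2
  fails at i=2 ⇒ NO

NO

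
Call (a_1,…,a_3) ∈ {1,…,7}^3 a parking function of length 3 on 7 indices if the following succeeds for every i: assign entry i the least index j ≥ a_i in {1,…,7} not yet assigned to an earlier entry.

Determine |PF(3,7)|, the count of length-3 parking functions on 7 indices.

|PF| = 5·8^2 = 5 · 64 = 320 [KW]
E.g. (5,4,4) → sorted (4,4,5): b_i ≤ 4+i ∀i, a PF.

320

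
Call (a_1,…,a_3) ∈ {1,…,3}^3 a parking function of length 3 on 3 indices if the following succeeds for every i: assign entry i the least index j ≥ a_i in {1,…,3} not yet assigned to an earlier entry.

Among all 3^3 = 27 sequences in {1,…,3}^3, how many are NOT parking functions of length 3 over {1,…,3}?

11

Count = (3−3+1)·(3+1)^(3−1) = 1 · 16 = 16 (Konheim–Weiss)
Check (1,3,3) → sorted (1,3,3): b_2=3>2, not a PF.
Total 27; non-PF = 27−16 = 11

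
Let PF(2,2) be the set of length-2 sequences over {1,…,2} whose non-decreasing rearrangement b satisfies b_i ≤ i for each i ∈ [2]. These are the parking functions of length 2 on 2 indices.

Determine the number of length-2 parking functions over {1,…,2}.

3

|PF(2,2)| = 1·3^1 = 1 · 3 = 3 [KW]
Example (1,1) → sorted (1,1): b_i ≤ i ∀i, a PF.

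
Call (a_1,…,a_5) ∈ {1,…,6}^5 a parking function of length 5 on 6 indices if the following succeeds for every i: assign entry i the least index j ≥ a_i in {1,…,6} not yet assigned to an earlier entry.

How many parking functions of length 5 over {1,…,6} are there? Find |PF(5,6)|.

4802

|PF(5,6)| = 2·7^4 = 2 · 2401 = 4802 (Konheim–Weiss)
Example (1,5,6,2,1) → sorted (1,1,2,5,6): b_i ≤ 1+i ∀i, a PF.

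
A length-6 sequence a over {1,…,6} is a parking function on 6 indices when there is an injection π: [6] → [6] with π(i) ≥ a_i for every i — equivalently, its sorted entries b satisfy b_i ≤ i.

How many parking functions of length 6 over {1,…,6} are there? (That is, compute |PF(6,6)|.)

16807

#PF = (6+1−6)·(6+1)^{6−1} = 1×16807 = 16807 (Konheim–Weiss)
One tuple (3,1,5,4,3,2) → sorted (1,2,3,3,4,5): b_i ≤ i ∀i, a PF.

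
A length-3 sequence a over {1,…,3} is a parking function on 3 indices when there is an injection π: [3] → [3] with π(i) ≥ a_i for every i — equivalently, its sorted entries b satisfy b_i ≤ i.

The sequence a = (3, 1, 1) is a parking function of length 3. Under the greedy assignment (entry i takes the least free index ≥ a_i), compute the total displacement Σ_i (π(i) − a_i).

Σπ(i) = 1+…+3 = 6; Σa = 3+1+1 = 5; disp = 6−5 = 1.

1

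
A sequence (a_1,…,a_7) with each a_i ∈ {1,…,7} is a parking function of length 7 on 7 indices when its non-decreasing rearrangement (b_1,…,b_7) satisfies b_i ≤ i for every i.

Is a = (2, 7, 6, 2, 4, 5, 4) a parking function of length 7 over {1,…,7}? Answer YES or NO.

Sorted: b = (2, 2, 4, 4, 5, 6, 7).
  b_1=2 > 1
  fails at i=1 ⇒ NO

NO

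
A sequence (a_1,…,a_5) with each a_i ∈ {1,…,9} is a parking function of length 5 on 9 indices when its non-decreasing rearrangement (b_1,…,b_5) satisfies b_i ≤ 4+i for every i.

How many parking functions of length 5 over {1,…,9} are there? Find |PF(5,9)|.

|PF| = (9+1−5)·(9+1)^{5−1} = 5·10000 = 50000 [KW]
Check (2,7,3,7,3) → sorted (2,3,3,7,7): b_i ≤ 4+i ∀i, a PF.

50000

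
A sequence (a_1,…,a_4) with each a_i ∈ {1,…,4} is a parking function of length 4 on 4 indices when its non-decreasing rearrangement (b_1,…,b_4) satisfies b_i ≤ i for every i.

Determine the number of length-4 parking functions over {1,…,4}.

125

#PF = (5−4)·5^(4−1) = 1 · 125 = 125 (Konheim–Weiss)
Example (3,1,1,4) → sorted (1,1,3,4): b_i ≤ i ∀i, a PF.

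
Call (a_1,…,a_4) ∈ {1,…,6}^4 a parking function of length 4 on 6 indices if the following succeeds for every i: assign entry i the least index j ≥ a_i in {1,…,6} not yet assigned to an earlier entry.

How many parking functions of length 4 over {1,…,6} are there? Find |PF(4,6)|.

1029

#PF = 3·7^3 = 3 · 343 = 1029 [KW]
E.g. (1,4,5,5) → sorted (1,4,5,5): b_i ≤ 2+i ∀i, a PF.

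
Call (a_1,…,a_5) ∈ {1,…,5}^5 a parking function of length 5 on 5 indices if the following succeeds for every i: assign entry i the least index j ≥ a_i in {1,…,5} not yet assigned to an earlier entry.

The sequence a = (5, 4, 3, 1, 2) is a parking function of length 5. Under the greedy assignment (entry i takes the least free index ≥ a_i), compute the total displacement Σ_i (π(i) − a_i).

0

Σπ = 15 ({1..5} each once); Σa = 5+4+3+1+2 = 15; disp = 15−15 = 0.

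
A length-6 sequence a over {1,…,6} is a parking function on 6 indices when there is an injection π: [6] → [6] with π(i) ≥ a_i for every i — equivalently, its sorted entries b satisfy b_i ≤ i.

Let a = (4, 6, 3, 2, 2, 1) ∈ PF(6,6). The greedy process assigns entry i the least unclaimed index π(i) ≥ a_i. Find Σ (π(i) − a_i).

Σπ = 21 ({1..6} each once); Σa = 4+6+3+2+2+1 = 18; disp = 21−18 = 3.

3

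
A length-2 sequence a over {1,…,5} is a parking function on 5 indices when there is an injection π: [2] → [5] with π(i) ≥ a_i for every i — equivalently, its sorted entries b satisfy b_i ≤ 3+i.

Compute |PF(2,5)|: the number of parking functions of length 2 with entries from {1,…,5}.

|PF(2,5)| = (6−2)·6^(2−1) = 4 · 6 = 24
Example (4,4) → sorted (4,4): b_i ≤ 3+i ∀i, a PF.

24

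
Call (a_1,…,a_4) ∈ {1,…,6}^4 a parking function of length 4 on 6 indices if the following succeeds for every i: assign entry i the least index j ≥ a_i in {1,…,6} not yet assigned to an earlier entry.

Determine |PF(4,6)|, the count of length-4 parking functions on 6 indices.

1029

Count = (6+1−4)·(6+1)^{4−1} = 3×343 = 1029 (Pollak)
Check (1,3,2,5) → sorted (1,2,3,5): b_i ≤ 2+i ∀i, a PF.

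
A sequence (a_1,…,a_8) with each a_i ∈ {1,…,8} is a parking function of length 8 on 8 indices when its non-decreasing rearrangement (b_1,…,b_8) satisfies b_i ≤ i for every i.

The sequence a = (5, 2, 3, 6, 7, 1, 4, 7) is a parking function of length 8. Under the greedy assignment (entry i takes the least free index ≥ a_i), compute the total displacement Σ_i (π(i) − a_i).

1

Σπ = 36 ({1..8} each once); Σa = 5+2+3+6+7+1+4+7 = 35; disp = 36−35 = 1.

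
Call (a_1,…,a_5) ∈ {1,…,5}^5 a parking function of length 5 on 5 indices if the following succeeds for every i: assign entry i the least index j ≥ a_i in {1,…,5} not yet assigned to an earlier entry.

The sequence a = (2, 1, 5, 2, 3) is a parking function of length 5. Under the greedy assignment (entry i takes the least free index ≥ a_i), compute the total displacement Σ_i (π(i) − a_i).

2

Σπ = 5·6/2 = 15 (π permutes [5]); Σa = 2+1+5+2+3 = 13; disp = 15−13 = 2.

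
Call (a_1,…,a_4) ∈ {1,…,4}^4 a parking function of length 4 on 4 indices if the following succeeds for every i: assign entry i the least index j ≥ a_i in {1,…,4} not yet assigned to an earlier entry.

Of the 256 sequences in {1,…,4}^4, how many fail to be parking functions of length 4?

131

|PF| = 1·5^3 = 1 · 125 = 125 (Konheim–Weiss)
E.g. (2,4,3,4) → sorted (2,3,4,4): b_1=2>1, not a PF.
4^4 − 125 = 256 − 125 = 131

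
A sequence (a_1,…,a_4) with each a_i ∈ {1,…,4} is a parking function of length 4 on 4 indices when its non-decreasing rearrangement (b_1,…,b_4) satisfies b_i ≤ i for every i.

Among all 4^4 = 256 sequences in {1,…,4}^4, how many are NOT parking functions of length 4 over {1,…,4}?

Count = (4+1−4)·(4+1)^{4−1} = 1 · 125 = 125 [KW]
Check (1,4,3,4) → sorted (1,3,4,4): b_2=3>2, not a PF.
4^4 − 125 = 256 − 125 = 131

131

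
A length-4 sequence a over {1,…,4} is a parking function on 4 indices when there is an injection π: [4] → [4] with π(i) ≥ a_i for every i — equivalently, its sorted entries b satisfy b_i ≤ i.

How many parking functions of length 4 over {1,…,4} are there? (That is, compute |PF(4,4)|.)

125

Count = 1·5^3 = 1 · 125 = 125 [KW]
One tuple (1,1,2,3) → sorted (1,1,2,3): b_i ≤ i ∀i, a PF.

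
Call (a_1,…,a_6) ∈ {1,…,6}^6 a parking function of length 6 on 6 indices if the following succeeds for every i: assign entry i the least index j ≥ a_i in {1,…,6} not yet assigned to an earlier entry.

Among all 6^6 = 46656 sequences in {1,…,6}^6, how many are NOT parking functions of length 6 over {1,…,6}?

|PF(6,6)| = (6−6+1)·(6+1)^(6−1) = 1·16807 = 16807 [KW]
Check (2,2,6,4,5,6) → sorted (2,2,4,5,6,6): b_1=2>1, not a PF.
6^6 − 16807 = 46656 − 16807 = 29849

29849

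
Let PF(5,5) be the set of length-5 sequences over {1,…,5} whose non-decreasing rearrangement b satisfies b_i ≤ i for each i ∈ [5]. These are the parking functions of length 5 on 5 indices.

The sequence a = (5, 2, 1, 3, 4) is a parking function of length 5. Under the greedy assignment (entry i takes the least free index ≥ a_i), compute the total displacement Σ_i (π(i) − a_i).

Σπ = 15 ({1..5} each once); Σa = 5+2+1+3+4 = 15; disp = 15−15 = 0.

0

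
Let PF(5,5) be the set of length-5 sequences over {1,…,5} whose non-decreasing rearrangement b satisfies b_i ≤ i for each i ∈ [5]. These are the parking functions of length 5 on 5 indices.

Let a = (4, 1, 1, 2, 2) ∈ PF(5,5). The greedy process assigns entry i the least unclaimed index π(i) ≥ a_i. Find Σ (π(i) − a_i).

5

Σπ = 5·6/2 = 15 (π permutes [5]); Σa = 4+1+1+2+2 = 10; disp = 15−10 = 5.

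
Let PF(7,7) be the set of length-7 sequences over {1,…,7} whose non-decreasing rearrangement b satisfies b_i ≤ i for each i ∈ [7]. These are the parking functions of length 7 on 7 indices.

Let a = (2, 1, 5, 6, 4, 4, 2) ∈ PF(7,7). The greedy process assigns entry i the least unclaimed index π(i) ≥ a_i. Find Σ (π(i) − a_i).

Σπ = 7·8/2 = 28 (π permutes [7]); Σa = 2+1+5+6+4+4+2 = 24; disp = 28−24 = 4.

4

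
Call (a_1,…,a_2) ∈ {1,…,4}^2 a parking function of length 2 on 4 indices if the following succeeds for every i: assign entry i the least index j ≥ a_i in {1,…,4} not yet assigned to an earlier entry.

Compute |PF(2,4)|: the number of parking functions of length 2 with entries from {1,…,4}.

#PF = 3·5^1 = 3×5 = 15
One tuple (1,3) → sorted (1,3): b_i ≤ 2+i ∀i, a PF.

15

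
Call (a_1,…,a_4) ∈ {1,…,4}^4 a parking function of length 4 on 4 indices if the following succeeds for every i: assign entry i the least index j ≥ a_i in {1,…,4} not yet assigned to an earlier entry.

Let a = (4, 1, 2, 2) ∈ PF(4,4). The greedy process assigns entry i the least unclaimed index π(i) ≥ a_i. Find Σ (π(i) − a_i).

1

Σπ(i) = 1+…+4 = 10; Σa = 4+1+2+2 = 9; disp = 10−9 = 1.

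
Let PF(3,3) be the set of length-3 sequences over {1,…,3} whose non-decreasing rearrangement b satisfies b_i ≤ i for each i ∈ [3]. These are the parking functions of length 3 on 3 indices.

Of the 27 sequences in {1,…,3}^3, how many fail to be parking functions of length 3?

|PF| = 1·4^2 = 1 · 16 = 16 (Konheim–Weiss)
Check (3,2,3) → sorted (2,3,3): b_1=2>1, not a PF.
So 27 − 16 = 11 fail.

11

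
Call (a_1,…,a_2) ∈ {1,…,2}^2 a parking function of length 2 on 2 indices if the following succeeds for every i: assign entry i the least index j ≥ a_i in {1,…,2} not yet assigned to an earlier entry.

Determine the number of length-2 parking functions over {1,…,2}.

|PF| = (3−2)·3^(2−1) = 1×3 = 3 (Pollak)
Check (2,1) → sorted (1,2): b_i ≤ i ∀i, a PF.

3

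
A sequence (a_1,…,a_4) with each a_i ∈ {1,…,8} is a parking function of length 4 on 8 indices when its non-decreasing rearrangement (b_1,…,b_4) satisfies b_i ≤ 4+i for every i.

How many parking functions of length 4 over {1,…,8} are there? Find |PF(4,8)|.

3645

#PF = (8+1−4)·(8+1)^{4−1} = 5×729 = 3645
E.g. (3,2,2,4) → sorted (2,2,3,4): b_i ≤ 4+i ∀i, a PF.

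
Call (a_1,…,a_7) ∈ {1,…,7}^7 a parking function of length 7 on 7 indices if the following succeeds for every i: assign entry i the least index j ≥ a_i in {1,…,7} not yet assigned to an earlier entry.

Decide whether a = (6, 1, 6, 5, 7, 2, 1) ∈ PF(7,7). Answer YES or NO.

Sorted: b = (1, 1, 2, 5, 6, 6, 7).
  b_1=1 ≤ 1
  b_2=1 ≤ 2
  b_3=2 ≤ 3
  b_4=5 > 4
  fails at i=4 ⇒ NO

NO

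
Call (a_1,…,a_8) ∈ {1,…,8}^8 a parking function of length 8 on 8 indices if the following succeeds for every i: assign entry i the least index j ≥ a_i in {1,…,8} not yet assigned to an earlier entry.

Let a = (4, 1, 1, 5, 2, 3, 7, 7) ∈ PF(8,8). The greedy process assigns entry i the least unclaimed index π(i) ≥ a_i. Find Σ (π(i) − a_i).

6

Σπ = 36 ({1..8} each once); Σa = 4+1+1+5+2+3+7+7 = 30; disp = 36−30 = 6.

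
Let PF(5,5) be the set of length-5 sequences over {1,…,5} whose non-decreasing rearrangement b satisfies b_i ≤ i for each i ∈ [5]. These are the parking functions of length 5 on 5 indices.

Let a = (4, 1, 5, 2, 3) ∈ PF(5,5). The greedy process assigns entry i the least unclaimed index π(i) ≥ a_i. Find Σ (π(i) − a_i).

0

Σπ = 15 ({1..5} each once); Σa = 4+1+5+2+3 = 15; disp = 15−15 = 0.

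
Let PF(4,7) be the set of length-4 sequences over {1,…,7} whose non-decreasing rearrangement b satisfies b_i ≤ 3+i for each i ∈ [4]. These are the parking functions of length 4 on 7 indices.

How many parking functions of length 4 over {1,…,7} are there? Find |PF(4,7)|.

2048

#PF = (8−4)·8^(4−1) = 4 · 512 = 2048 [KW]
Check (6,3,6,2) → sorted (2,3,6,6): b_i ≤ 3+i ∀i, a PF.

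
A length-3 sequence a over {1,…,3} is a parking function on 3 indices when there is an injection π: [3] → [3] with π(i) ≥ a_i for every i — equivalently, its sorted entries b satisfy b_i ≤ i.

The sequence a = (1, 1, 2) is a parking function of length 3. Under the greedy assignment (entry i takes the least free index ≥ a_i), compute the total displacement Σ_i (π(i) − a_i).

2

Σπ = 3·4/2 = 6 (π permutes [3]); Σa = 1+1+2 = 4; disp = 6−4 = 2.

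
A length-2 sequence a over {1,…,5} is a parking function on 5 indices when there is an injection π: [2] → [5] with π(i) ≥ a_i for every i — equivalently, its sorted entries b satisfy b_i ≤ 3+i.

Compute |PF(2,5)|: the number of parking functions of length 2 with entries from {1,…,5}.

24

Count = (5−2+1)·(5+1)^(2−1) = 4 · 6 = 24
Check (5,4) → sorted (4,5): b_i ≤ 3+i ∀i, a PF.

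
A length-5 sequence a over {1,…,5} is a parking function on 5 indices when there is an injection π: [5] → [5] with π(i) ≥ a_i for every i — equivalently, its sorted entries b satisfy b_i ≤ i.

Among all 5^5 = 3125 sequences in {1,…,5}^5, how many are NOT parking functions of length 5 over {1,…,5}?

1829

|PF| = (6−5)·6^(5−1) = 1×1296 = 1296 (Pollak)
Example (4,2,3,5,4) → sorted (2,3,4,4,5): b_1=2>1, not a PF.
So 3125 − 1296 = 1829 fail.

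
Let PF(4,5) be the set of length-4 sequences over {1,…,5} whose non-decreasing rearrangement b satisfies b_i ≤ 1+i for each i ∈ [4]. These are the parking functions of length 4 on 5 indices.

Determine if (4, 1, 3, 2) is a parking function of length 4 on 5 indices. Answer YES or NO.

Sorted: b = (1, 2, 3, 4).
  b_1=1 ≤ 2
  b_2=2 ≤ 3
  b_3=3 ≤ 4
  b_4=4 ≤ 5
All bounds hold ⇒ YES

YES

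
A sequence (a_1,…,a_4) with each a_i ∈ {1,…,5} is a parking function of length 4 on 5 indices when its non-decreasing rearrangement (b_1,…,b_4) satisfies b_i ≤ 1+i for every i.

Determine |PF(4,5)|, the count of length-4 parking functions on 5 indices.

432

|PF| = 2·6^3 = 2 · 216 = 432 [KW]
Check (1,3,4,4) → sorted (1,3,4,4): b_i ≤ 1+i ∀i, a PF.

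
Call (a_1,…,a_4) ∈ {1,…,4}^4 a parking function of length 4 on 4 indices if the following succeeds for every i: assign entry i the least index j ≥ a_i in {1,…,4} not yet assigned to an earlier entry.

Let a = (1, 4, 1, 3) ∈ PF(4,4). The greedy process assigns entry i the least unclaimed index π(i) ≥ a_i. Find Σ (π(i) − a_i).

Σπ(i) = 1+…+4 = 10; Σa = 1+4+1+3 = 9; disp = 10−9 = 1.

1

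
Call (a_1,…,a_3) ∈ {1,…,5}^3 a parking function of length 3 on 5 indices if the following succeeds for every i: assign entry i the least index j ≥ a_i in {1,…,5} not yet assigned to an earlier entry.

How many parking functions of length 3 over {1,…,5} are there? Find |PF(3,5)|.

|PF(3,5)| = (5+1−3)·(5+1)^{3−1} = 3×36 = 108 [KW]
Example (5,4,3) → sorted (3,4,5): b_i ≤ 2+i ∀i, a PF.

108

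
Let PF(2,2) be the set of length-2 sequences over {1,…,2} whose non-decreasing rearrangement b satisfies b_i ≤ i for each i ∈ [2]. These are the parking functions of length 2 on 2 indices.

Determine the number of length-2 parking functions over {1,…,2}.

Count = 1·3^1 = 1·3 = 3 [KW]
Check (1,2) → sorted (1,2): b_i ≤ i ∀i, a PF.

3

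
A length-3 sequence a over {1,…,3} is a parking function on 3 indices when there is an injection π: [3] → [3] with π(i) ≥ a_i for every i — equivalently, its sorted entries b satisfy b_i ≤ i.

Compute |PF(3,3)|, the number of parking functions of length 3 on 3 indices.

16

|PF| = (4−3)·4^(3−1) = 1·16 = 16 (Konheim–Weiss)
Check (2,1,3) → sorted (1,2,3): b_i ≤ i ∀i, a PF.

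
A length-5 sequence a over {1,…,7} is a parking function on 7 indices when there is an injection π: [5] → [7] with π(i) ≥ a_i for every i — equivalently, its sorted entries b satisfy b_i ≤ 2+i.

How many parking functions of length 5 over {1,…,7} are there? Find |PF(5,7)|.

|PF(5,7)| = (7−5+1)·(7+1)^(5−1) = 3·4096 = 12288 (Konheim–Weiss)
Check (3,1,3,7,5) → sorted (1,3,3,5,7): b_i ≤ 2+i ∀i, a PF.

12288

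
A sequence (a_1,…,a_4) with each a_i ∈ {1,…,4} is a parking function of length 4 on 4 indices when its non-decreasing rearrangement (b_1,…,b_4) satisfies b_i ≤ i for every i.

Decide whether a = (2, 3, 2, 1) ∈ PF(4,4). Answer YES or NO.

YES

Sorted: b = (1, 2, 2, 3).
  b_1=1 ≤ 1
  b_2=2 ≤ 2
  b_3=2 ≤ 3
  b_4=3 ≤ 4
All bounds hold ⇒ YES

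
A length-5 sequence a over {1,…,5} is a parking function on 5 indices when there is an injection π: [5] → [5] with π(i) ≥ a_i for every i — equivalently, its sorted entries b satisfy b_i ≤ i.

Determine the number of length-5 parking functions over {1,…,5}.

#PF = (5+1−5)·(5+1)^{5−1} = 1 · 1296 = 1296
Example (1,1,4,1,3) → sorted (1,1,1,3,4): b_i ≤ i ∀i, a PF.

1296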